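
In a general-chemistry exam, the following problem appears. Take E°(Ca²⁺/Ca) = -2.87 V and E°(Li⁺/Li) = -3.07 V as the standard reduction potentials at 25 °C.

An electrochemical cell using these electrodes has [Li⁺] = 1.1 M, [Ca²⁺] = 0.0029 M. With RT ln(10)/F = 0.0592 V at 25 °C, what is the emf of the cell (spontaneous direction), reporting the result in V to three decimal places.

Ca²⁺/Ca is the cathode (higher E°), Li⁺/Li the anode: E°cell = -2.87 − (-3.07) = +0.20 V, n = 2.
Overall: Ca²⁺(aq) + 2 Li(s) → Ca(s) + 2 Li⁺(aq)
Q = [Li⁺]^2 / ([Ca²⁺]); log Q = 2.620.
E = E° − (0.0592/n) log Q = +0.20 − (0.0592/2)(2.620) = +0.122 V.

+0.122 V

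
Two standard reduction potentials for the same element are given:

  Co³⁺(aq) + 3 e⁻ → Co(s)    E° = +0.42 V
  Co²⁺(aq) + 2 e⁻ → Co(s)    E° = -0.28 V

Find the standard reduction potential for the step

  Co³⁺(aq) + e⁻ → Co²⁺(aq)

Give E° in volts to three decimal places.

Sequential free energies add, so n₃E°₃ = n₁E°₁ + n₂E°₂.
With n₃ = 3, and the known step contributing 2×(-0.28) V, the unknown satisfies 1·E° = 3×(+0.42) − 2×(-0.28) = +1.820.
E° = +1.820 / 1 = +1.820 V.

+1.820 V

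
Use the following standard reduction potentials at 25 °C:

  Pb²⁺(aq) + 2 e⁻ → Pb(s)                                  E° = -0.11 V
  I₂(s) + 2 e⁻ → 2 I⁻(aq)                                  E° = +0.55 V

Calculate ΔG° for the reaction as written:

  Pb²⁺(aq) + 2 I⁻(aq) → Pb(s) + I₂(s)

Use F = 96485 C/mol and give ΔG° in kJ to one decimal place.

As written, Pb²⁺/Pb is reduced (cathode) and I₂/I⁻ is oxidised (anode), so E°cell = (-0.11) − (+0.55) = -0.66 V.
Balancing electrons gives n = 2.
ΔG° = −nFE° = −(2)(96485)(-0.66) = 127,360 J = +127.4 kJ.

+127.4 kJ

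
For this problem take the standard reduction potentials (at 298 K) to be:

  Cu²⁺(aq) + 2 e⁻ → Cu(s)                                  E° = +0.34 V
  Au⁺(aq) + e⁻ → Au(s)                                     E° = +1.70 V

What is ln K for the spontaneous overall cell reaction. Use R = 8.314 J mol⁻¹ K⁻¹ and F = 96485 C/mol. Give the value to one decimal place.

105.9

Cathode: Au⁺/Au; anode: Cu²⁺/Cu. E°cell = (+1.70) − (+0.34) = +1.36 V, with n = 2.
ΔG° = −nFE° = −RT ln K, so ln K = nFE°/(RT) = (2)(96485)(+1.36) / ((8.314)(298)) = 105.926.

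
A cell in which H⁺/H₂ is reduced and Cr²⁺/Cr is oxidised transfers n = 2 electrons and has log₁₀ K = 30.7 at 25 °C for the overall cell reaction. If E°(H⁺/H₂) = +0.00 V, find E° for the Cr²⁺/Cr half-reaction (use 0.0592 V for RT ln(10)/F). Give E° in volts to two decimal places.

E°cell = (0.0592/n)·log K = (0.0592/2)(30.7) = +0.909 V.
Since H⁺/H₂ is the cathode and Cr²⁺/Cr the anode, E°cell = E°(H⁺/H₂) − E°(Cr²⁺/Cr).
So E°(Cr²⁺/Cr) = E°(H⁺/H₂) − E°cell = (+0.00) − (+0.909) = -0.91 V.

-0.91 V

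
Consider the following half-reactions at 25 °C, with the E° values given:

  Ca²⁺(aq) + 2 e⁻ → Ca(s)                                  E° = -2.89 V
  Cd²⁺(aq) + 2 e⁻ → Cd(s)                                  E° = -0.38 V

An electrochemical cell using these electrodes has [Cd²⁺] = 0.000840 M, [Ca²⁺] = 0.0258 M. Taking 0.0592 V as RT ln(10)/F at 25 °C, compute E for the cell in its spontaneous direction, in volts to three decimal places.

+2.466 V

Cd²⁺/Cd is the cathode (higher E°), Ca²⁺/Ca the anode: E°cell = -0.38 − (-2.89) = +2.51 V, n = 2.
Overall: Cd²⁺(aq) + Ca(s) → Cd(s) + Ca²⁺(aq)
Q = [Ca²⁺] / ([Cd²⁺]); log Q = 1.487.
E = E° − (0.0592/n) log Q = +2.51 − (0.0592/2)(1.487) = +2.466 V.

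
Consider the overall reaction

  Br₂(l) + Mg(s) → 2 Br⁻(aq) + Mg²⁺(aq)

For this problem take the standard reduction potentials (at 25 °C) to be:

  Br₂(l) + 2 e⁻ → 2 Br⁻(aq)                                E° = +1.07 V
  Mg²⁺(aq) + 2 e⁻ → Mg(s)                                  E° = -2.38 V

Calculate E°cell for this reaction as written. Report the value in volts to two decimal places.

The Br₂/Br⁻ couple has the higher reduction potential, so it is the cathode; Mg²⁺/Mg is oxidised at the anode.
E°cell = E°(cathode) − E°(anode) = (+1.07) − (-2.38) = +3.45 V.
Since E°cell > 0, the reaction is spontaneous under standard conditions.

+3.45 V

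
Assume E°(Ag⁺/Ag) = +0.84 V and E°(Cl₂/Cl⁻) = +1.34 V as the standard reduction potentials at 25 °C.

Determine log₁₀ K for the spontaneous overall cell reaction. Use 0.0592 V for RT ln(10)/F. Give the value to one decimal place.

16.9

Cathode: Cl₂/Cl⁻; anode: Ag⁺/Ag. E°cell = +0.50 V, n = 2.
log K = nE°cell / 0.0592 = (2)(+0.50) / 0.0592 = 16.9.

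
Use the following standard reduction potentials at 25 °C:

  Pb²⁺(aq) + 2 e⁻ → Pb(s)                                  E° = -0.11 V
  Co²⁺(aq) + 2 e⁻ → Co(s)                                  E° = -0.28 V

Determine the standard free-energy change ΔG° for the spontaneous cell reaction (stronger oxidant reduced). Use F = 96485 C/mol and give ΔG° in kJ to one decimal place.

Pb²⁺/Pb (E° = -0.11 V) is the cathode; Co²⁺/Co (E° = -0.28 V) is the anode, so E°cell = +0.17 V.
Balancing electrons gives n = 2 (lcm of 2 and 2).
ΔG° = −nFE° = −(2)(96485)(+0.17) = -32,805 J = -32.8 kJ.

-32.8 kJ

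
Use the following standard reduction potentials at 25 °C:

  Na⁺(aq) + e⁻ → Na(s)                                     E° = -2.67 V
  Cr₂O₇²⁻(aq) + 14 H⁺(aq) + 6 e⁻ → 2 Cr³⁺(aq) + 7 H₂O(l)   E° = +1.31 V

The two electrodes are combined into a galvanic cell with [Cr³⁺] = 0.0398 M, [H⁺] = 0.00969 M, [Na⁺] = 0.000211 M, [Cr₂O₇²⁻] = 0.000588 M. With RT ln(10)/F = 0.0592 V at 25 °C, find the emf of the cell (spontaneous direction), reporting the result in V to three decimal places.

Cr₂O₇²⁻/Cr³⁺ is the cathode (higher E°), Na⁺/Na the anode: E°cell = +1.31 − (-2.67) = +3.98 V, n = 6.
Overall: Cr₂O₇²⁻(aq) + 14 H⁺(aq) + 6 Na(s) → 2 Cr³⁺(aq) + 7 H₂O(l) + 6 Na⁺(aq)
Q = [Cr³⁺]^2·[Na⁺]^6 / ([Cr₂O₇²⁻]·[H⁺]^14); log Q = 6.568.
E = E° − (0.0592/n) log Q = +3.98 − (0.0592/6)(6.568) = +3.915 V.

+3.915 V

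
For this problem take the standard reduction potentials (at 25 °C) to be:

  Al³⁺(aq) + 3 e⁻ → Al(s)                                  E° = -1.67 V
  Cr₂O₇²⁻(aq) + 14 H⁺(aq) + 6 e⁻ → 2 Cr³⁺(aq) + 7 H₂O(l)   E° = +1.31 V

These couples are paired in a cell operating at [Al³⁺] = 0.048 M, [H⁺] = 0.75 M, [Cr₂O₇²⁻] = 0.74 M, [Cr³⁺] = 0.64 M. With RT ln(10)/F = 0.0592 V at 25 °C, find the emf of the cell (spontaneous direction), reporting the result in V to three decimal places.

Cr₂O₇²⁻/Cr³⁺ is the cathode (higher E°), Al³⁺/Al the anode: E°cell = +1.31 − (-1.67) = +2.98 V, n = 6.
Overall: Cr₂O₇²⁻(aq) + 14 H⁺(aq) + 2 Al(s) → 2 Cr³⁺(aq) + 7 H₂O(l) + 2 Al³⁺(aq)
Q = [Cr³⁺]^2·[Al³⁺]^2 / ([Cr₂O₇²⁻]·[H⁺]^14); log Q = -1.145.
E = E° − (0.0592/n) log Q = +2.98 − (0.0592/6)(-1.145) = +2.991 V.

+2.991 V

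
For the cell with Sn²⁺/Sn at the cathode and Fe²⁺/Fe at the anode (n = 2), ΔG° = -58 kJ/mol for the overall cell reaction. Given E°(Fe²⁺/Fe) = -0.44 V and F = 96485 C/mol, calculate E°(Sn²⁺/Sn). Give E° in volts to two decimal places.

E°cell = −ΔG°/(nF) = −(-58×10³)/((2)(96485)) = +0.301 V.
Since Sn²⁺/Sn is the cathode and Fe²⁺/Fe the anode, E°cell = E°(Sn²⁺/Sn) − E°(Fe²⁺/Fe).
So E°(Sn²⁺/Sn) = E°cell + E°(Fe²⁺/Fe) = +0.301 + (-0.44) = -0.14 V.

-0.14 V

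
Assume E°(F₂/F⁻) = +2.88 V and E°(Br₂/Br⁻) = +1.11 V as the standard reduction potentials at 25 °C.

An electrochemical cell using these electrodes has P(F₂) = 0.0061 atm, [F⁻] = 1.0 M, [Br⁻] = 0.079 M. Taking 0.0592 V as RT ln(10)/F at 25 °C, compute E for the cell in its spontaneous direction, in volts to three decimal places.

+1.639 V

F₂/F⁻ is the cathode (higher E°), Br₂/Br⁻ the anode: E°cell = +2.88 − (+1.11) = +1.77 V, n = 2.
Overall: F₂(g) + 2 Br⁻(aq) → 2 F⁻(aq) + Br₂(l)
Q = [F⁻]^2 / (P(F₂)·[Br⁻]^2); log Q = 4.419.
E = E° − (0.0592/n) log Q = +1.77 − (0.0592/2)(4.419) = +1.639 V.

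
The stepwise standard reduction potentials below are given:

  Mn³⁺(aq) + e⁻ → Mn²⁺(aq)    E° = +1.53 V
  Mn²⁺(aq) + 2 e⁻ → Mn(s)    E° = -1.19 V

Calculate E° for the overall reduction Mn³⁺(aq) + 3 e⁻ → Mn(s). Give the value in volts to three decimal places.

Adding the free-energy changes (−nFE°) of the two steps gives −n₃FE°₃ = −n₁FE°₁ − n₂FE°₂.
E°₃ = (1×+1.53 + 2×-1.19) / 3 = (-0.850) / 3 = -0.283 V.

-0.283 V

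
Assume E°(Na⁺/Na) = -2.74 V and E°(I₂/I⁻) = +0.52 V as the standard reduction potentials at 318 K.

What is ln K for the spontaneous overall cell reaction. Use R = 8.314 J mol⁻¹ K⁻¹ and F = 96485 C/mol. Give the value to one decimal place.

237.9

Cathode: I₂/I⁻; anode: Na⁺/Na. E°cell = (+0.52) − (-2.74) = +3.26 V, with n = 2.
ΔG° = −nFE° = −RT ln K, so ln K = nFE°/(RT) = (2)(96485)(+3.26) / ((8.314)(318)) = 237.942.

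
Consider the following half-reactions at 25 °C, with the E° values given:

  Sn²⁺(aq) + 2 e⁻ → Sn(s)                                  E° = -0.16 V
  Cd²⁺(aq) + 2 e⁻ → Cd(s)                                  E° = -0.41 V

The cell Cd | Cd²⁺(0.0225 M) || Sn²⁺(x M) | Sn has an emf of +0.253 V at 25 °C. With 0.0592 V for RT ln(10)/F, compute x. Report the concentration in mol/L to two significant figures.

0.028 M

Sn²⁺/Sn is the cathode, Cd²⁺/Cd the anode: E°cell = +0.25 V, n = 2.
Overall reaction: Sn²⁺(aq) + Cd(s) → Sn(s) + Cd²⁺(aq); Q = [Cd²⁺]^1/[Sn²⁺]^1.
From E = E° − (0.0592/n) log Q: log Q = (E° − E)·n/0.0592 = (+0.25 − (+0.253))·2/0.0592 = -0.1014.
So 1·log[Sn²⁺] = 1·log(0.0225) − log Q = -1.6478 − (-0.1014) = -1.5464; [Sn²⁺] = 10^(-1.5464) ≈ 0.028 M.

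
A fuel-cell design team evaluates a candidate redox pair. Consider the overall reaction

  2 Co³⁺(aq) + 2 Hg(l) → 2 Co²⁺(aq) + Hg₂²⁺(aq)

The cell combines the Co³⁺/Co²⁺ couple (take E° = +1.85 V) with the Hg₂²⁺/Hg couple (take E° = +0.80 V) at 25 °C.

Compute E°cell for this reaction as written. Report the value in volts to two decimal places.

The Co³⁺/Co²⁺ couple has the higher reduction potential, so it is the cathode; Hg₂²⁺/Hg is oxidised at the anode.
E°cell = E°(cathode) − E°(anode) = (+1.85) − (+0.80) = +1.05 V.
Since E°cell > 0, the reaction is spontaneous under standard conditions.

+1.05 V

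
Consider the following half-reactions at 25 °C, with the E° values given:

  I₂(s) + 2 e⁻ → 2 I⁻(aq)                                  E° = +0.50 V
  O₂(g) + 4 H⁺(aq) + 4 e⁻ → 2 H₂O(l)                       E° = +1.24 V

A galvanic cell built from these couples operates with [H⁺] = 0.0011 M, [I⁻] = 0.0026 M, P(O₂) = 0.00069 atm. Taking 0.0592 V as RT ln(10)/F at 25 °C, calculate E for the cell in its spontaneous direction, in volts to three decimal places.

O₂/H₂O is the cathode (higher E°), I₂/I⁻ the anode: E°cell = +1.24 − (+0.50) = +0.74 V, n = 4.
Overall: O₂(g) + 4 H⁺(aq) + 4 I⁻(aq) → 2 H₂O(l) + 2 I₂(s)
Q = 1 / (P(O₂)·[H⁺]^4·[I⁻]^4); log Q = 25.336.
E = E° − (0.0592/n) log Q = +0.74 − (0.0592/4)(25.336) = +0.365 V.

+0.365 V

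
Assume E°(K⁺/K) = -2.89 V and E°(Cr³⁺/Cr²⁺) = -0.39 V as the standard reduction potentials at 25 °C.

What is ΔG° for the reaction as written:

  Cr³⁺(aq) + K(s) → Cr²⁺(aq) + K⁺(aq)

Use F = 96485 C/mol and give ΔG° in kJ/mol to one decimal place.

As written, Cr³⁺/Cr²⁺ is reduced (cathode) and K⁺/K is oxidised (anode), so E°cell = (-0.39) − (-2.89) = +2.50 V.
Balancing electrons gives n = 1.
ΔG° = −nFE° = −(1)(96485)(+2.50) = -241,212 J = -241.2 kJ/mol.

-241.2 kJ/mol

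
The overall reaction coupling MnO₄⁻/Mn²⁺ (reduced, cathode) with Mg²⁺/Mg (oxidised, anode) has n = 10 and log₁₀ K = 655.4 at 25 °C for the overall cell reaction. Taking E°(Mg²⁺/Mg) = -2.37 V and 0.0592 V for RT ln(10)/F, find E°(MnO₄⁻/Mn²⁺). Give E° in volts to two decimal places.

E°cell = (0.0592/n)·log K = (0.0592/10)(655.4) = +3.880 V.
Since MnO₄⁻/Mn²⁺ is the cathode and Mg²⁺/Mg the anode, E°cell = E°(MnO₄⁻/Mn²⁺) − E°(Mg²⁺/Mg).
So E°(MnO₄⁻/Mn²⁺) = E°cell + E°(Mg²⁺/Mg) = +3.880 + (-2.37) = +1.51 V.

+1.51 V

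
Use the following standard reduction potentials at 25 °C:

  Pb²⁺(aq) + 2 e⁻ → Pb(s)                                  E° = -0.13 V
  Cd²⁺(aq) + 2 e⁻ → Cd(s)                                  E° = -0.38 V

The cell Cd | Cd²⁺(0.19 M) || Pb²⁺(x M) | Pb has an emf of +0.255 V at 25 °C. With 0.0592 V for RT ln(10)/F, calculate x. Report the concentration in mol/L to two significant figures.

Pb²⁺/Pb is the cathode, Cd²⁺/Cd the anode: E°cell = +0.25 V, n = 2.
Overall reaction: Pb²⁺(aq) + Cd(s) → Pb(s) + Cd²⁺(aq); Q = [Cd²⁺]^1/[Pb²⁺]^1.
From E = E° − (0.0592/n) log Q: log Q = (E° − E)·n/0.0592 = (+0.25 − (+0.255))·2/0.0592 = -0.1689.
So 1·log[Pb²⁺] = 1·log(0.19) − log Q = -0.7212 − (-0.1689) = -0.5523; [Pb²⁺] = 10^(-0.5523) ≈ 0.28 M.

0.28 M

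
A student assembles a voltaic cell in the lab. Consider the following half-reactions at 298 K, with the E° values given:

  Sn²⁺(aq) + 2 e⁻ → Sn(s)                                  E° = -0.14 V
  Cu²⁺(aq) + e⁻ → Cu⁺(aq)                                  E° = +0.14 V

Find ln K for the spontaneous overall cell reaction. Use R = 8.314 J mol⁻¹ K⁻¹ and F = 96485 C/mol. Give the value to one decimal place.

Cathode: Cu²⁺/Cu⁺; anode: Sn²⁺/Sn. E°cell = (+0.14) − (-0.14) = +0.28 V, with n = 2.
ΔG° = −nFE° = −RT ln K, so ln K = nFE°/(RT) = (2)(96485)(+0.28) / ((8.314)(298)) = 21.808.

21.8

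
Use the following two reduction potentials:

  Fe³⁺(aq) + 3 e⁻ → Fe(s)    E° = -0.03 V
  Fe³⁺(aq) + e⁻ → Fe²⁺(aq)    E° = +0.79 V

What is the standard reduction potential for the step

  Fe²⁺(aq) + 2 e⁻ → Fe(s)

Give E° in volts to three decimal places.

Sequential free energies add, so n₃E°₃ = n₁E°₁ + n₂E°₂.
With n₃ = 3, and the known step contributing 1×(+0.79) V, the unknown satisfies 2·E° = 3×(-0.03) − 1×(+0.79) = -0.880.
E° = -0.880 / 2 = -0.440 V.

-0.440 V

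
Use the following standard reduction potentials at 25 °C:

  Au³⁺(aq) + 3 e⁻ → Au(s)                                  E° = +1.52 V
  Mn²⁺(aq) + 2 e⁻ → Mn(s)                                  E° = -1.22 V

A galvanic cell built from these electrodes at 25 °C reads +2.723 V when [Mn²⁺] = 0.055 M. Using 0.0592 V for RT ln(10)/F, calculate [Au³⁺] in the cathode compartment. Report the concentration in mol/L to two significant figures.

0.0018 M

Au³⁺/Au is the cathode, Mn²⁺/Mn the anode: E°cell = +2.74 V, n = 6.
Overall reaction: 2 Au³⁺(aq) + 3 Mn(s) → 2 Au(s) + 3 Mn²⁺(aq); Q = [Mn²⁺]^3/[Au³⁺]^2.
From E = E° − (0.0592/n) log Q: log Q = (E° − E)·n/0.0592 = (+2.74 − (+2.723))·6/0.0592 = 1.7230.
So 2·log[Au³⁺] = 3·log(0.055) − log Q = -3.7789 − (1.7230) = -5.5019; log[Au³⁺] = -5.5019 / 2 = -2.7510; [Au³⁺] = 10^(-2.7510) ≈ 0.0018 M.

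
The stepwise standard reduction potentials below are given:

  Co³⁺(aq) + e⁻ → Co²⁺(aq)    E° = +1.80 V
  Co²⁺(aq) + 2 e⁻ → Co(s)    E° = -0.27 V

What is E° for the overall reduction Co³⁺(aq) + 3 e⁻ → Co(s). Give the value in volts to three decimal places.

Standard free energies of sequential steps add: ΔG°₃ = ΔG°₁ + ΔG°₂, so n₃E°₃ = n₁E°₁ + n₂E°₂.
E°₃ = (1×+1.80 + 2×-0.27) / 3 = (+1.260) / 3 = +0.420 V.
E° values themselves are not directly additive — weighting by electron count is essential.

+0.420 V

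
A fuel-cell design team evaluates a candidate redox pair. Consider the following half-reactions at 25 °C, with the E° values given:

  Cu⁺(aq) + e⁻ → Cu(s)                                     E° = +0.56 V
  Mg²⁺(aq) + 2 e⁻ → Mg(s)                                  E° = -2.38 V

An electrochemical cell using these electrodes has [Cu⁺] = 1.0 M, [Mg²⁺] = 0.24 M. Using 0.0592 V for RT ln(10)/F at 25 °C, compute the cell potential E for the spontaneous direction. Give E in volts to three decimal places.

Cu⁺/Cu is the cathode (higher E°), Mg²⁺/Mg the anode: E°cell = +0.56 − (-2.38) = +2.94 V, n = 2.
Overall: 2 Cu⁺(aq) + Mg(s) → 2 Cu(s) + Mg²⁺(aq)
Q = [Mg²⁺] / ([Cu⁺]^2); log Q = -0.620.
E = E° − (0.0592/n) log Q = +2.94 − (0.0592/2)(-0.620) = +2.958 V.

+2.958 V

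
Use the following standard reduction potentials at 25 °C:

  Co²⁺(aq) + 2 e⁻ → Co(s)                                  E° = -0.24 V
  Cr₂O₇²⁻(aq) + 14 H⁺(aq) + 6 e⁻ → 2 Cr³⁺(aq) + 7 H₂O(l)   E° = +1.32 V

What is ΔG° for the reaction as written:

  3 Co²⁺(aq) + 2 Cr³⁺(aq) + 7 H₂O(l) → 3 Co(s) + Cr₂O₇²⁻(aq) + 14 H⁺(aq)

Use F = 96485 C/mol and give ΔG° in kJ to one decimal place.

As written, Co²⁺/Co is reduced (cathode) and Cr₂O₇²⁻/Cr³⁺ is oxidised (anode), so E°cell = (-0.24) − (+1.32) = -1.56 V.
Balancing electrons gives n = 6.
ΔG° = −nFE° = −(6)(96485)(-1.56) = 903,100 J = +903.1 kJ.

+903.1 kJ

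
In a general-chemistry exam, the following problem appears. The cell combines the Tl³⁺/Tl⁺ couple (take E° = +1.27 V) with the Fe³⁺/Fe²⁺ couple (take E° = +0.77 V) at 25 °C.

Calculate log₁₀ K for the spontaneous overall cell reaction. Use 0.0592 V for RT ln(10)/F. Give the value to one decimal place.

Cathode: Tl³⁺/Tl⁺; anode: Fe³⁺/Fe²⁺. E°cell = +0.50 V, n = 2.
log K = nE°cell / 0.0592 = (2)(+0.50) / 0.0592 = 16.9.

16.9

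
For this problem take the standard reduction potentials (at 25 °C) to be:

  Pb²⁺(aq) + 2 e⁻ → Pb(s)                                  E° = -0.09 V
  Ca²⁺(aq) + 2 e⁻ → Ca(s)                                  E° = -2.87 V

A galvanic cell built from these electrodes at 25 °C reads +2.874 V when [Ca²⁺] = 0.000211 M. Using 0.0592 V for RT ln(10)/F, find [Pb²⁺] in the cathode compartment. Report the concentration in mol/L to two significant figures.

Pb²⁺/Pb is the cathode, Ca²⁺/Ca the anode: E°cell = +2.78 V, n = 2.
Overall reaction: Pb²⁺(aq) + Ca(s) → Pb(s) + Ca²⁺(aq); Q = [Ca²⁺]^1/[Pb²⁺]^1.
From E = E° − (0.0592/n) log Q: log Q = (E° − E)·n/0.0592 = (+2.78 − (+2.874))·2/0.0592 = -3.1757.
So 1·log[Pb²⁺] = 1·log(0.000211) − log Q = -3.6757 − (-3.1757) = -0.5000; [Pb²⁺] = 10^(-0.5000) ≈ 0.32 M.

0.32 M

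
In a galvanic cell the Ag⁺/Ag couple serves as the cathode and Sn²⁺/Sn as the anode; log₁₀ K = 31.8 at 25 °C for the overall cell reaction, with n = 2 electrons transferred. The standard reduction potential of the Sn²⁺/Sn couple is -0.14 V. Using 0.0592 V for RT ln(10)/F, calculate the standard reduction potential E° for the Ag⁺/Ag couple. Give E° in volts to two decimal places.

E°cell = (0.0592/n)·log K = (0.0592/2)(31.8) = +0.941 V.
Since Ag⁺/Ag is the cathode and Sn²⁺/Sn the anode, E°cell = E°(Ag⁺/Ag) − E°(Sn²⁺/Sn).
So E°(Ag⁺/Ag) = E°cell + E°(Sn²⁺/Sn) = +0.941 + (-0.14) = +0.80 V.

+0.80 V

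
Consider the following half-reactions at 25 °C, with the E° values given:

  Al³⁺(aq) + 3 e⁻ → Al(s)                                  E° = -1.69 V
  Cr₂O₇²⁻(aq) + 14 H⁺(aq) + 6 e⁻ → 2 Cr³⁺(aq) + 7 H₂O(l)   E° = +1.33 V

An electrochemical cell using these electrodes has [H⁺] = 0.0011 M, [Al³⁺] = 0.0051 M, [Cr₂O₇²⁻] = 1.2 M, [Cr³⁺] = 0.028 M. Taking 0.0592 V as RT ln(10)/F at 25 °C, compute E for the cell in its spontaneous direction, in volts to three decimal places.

Cr₂O₇²⁻/Cr³⁺ is the cathode (higher E°), Al³⁺/Al the anode: E°cell = +1.33 − (-1.69) = +3.02 V, n = 6.
Overall: Cr₂O₇²⁻(aq) + 14 H⁺(aq) + 2 Al(s) → 2 Cr³⁺(aq) + 7 H₂O(l) + 2 Al³⁺(aq)
Q = [Cr³⁺]^2·[Al³⁺]^2 / ([Cr₂O₇²⁻]·[H⁺]^14); log Q = 33.651.
E = E° − (0.0592/n) log Q = +3.02 − (0.0592/6)(33.651) = +2.688 V.

+2.688 V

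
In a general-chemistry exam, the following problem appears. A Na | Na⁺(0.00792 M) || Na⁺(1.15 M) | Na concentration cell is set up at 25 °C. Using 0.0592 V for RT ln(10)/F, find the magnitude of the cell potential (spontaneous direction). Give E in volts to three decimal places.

For a concentration cell E°cell = 0. The 1.15 M side is the cathode (reduction is favoured where [Na⁺] is higher).
With n = 1, E = −(0.0592/1) log([Na⁺]ₐₙ/[Na⁺]꜀ₐₜ) = −(0.0592/1) log(0.00792/1.15) = −(0.0592/1)(-2.162) = +0.128 V.

+0.128 V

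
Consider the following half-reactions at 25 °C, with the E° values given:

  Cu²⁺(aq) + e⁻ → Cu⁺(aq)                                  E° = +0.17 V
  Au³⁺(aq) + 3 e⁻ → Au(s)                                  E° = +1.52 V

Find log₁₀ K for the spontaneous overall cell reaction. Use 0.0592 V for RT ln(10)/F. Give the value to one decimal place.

Cathode: Au³⁺/Au; anode: Cu²⁺/Cu⁺. E°cell = +1.35 V, n = 3.
log K = nE°cell / 0.0592 = (3)(+1.35) / 0.0592 = 68.4.

68.4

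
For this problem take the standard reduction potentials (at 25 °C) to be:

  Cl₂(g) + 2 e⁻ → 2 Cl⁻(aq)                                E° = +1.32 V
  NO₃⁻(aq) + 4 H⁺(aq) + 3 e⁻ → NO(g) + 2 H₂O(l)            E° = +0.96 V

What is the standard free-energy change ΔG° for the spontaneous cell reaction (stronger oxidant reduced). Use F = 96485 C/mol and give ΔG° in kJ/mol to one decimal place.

-208.4 kJ/mol

Cl₂/Cl⁻ (E° = +1.32 V) is the cathode; NO₃⁻/NO (E° = +0.96 V) is the anode, so E°cell = +0.36 V.
Balancing electrons gives n = 6 (lcm of 2 and 3).
ΔG° = −nFE° = −(6)(96485)(+0.36) = -208,408 J = -208.4 kJ/mol.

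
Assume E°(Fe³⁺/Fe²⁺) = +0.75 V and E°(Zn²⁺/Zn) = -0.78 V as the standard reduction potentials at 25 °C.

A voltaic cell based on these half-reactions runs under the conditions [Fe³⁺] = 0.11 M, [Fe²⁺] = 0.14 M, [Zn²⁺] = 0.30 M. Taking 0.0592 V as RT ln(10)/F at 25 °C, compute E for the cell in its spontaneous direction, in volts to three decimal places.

+1.539 V

Fe³⁺/Fe²⁺ is the cathode (higher E°), Zn²⁺/Zn the anode: E°cell = +0.75 − (-0.78) = +1.53 V, n = 2.
Overall: 2 Fe³⁺(aq) + Zn(s) → 2 Fe²⁺(aq) + Zn²⁺(aq)
Q = [Fe²⁺]^2·[Zn²⁺] / ([Fe³⁺]^2); log Q = -0.313.
E = E° − (0.0592/n) log Q = +1.53 − (0.0592/2)(-0.313) = +1.539 V.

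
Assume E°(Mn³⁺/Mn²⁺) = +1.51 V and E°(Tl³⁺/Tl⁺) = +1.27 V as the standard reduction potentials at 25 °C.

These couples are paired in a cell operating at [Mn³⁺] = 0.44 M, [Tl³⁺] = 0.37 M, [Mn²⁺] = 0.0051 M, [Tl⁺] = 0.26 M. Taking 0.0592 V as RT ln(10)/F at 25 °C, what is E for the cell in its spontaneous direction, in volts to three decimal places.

+0.350 V

Mn³⁺/Mn²⁺ is the cathode (higher E°), Tl³⁺/Tl⁺ the anode: E°cell = +1.51 − (+1.27) = +0.24 V, n = 2.
Overall: 2 Mn³⁺(aq) + Tl⁺(aq) → 2 Mn²⁺(aq) + Tl³⁺(aq)
Q = [Mn²⁺]^2·[Tl³⁺] / ([Mn³⁺]^2·[Tl⁺]); log Q = -3.719.
E = E° − (0.0592/n) log Q = +0.24 − (0.0592/2)(-3.719) = +0.350 V.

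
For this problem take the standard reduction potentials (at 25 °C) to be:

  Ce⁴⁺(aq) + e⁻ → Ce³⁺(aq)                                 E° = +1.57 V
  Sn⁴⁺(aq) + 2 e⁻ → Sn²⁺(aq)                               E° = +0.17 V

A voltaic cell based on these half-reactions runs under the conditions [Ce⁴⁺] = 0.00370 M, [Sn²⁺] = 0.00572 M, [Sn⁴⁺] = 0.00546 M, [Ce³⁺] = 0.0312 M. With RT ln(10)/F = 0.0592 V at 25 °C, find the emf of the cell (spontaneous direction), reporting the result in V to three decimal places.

Ce⁴⁺/Ce³⁺ is the cathode (higher E°), Sn⁴⁺/Sn²⁺ the anode: E°cell = +1.57 − (+0.17) = +1.40 V, n = 2.
Overall: 2 Ce⁴⁺(aq) + Sn²⁺(aq) → 2 Ce³⁺(aq) + Sn⁴⁺(aq)
Q = [Ce³⁺]^2·[Sn⁴⁺] / ([Ce⁴⁺]^2·[Sn²⁺]); log Q = 1.832.
E = E° − (0.0592/n) log Q = +1.40 − (0.0592/2)(1.832) = +1.346 V.

+1.346 V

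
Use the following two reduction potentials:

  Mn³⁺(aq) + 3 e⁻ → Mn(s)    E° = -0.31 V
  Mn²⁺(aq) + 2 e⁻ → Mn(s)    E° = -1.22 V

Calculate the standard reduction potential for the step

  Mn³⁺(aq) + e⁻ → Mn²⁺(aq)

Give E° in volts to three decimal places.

+1.510 V

Sequential free energies add, so n₃E°₃ = n₁E°₁ + n₂E°₂.
With n₃ = 3, and the known step contributing 2×(-1.22) V, the unknown satisfies 1·E° = 3×(-0.31) − 2×(-1.22) = +1.510.
E° = +1.510 / 1 = +1.510 V.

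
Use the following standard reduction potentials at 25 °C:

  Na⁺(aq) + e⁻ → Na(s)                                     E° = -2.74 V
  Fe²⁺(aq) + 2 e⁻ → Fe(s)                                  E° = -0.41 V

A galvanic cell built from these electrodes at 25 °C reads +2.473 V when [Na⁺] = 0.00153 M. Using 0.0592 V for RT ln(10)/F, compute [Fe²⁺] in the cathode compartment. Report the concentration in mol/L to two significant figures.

0.16 M

Fe²⁺/Fe is the cathode, Na⁺/Na the anode: E°cell = +2.33 V, n = 2.
Overall reaction: Fe²⁺(aq) + 2 Na(s) → Fe(s) + 2 Na⁺(aq); Q = [Na⁺]^2/[Fe²⁺]^1.
From E = E° − (0.0592/n) log Q: log Q = (E° − E)·n/0.0592 = (+2.33 − (+2.473))·2/0.0592 = -4.8311.
So 1·log[Fe²⁺] = 2·log(0.00153) − log Q = -5.6306 − (-4.8311) = -0.7995; [Fe²⁺] = 10^(-0.7995) ≈ 0.16 M.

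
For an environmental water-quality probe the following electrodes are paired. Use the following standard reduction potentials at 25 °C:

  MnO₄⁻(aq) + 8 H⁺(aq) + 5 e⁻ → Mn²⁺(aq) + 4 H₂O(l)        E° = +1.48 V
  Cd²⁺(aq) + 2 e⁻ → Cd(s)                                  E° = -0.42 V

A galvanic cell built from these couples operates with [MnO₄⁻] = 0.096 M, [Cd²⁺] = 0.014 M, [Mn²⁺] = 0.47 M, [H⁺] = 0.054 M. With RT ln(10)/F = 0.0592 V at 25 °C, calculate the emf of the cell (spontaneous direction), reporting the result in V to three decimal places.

MnO₄⁻/Mn²⁺ is the cathode (higher E°), Cd²⁺/Cd the anode: E°cell = +1.48 − (-0.42) = +1.90 V, n = 10.
Overall: 2 MnO₄⁻(aq) + 16 H⁺(aq) + 5 Cd(s) → 2 Mn²⁺(aq) + 8 H₂O(l) + 5 Cd²⁺(aq)
Q = [Mn²⁺]^2·[Cd²⁺]^5 / ([MnO₄⁻]^2·[H⁺]^16); log Q = 12.392.
E = E° − (0.0592/n) log Q = +1.90 − (0.0592/10)(12.392) = +1.827 V.

+1.827 V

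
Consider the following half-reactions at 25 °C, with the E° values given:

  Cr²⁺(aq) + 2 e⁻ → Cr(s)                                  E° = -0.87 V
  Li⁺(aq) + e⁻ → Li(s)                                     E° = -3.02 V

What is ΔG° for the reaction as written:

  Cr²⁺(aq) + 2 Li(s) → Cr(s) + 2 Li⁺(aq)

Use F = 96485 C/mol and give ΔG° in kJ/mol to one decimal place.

As written, Cr²⁺/Cr is reduced (cathode) and Li⁺/Li is oxidised (anode), so E°cell = (-0.87) − (-3.02) = +2.15 V.
Balancing electrons gives n = 2.
ΔG° = −nFE° = −(2)(96485)(+2.15) = -414,886 J = -414.9 kJ/mol.

-414.9 kJ/mol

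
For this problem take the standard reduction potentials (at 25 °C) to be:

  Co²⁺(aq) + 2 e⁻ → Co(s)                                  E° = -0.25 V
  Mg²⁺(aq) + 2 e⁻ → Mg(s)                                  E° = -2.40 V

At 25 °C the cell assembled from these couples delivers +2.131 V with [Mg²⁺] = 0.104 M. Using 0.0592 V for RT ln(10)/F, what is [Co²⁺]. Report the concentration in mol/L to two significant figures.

Co²⁺/Co is the cathode, Mg²⁺/Mg the anode: E°cell = +2.15 V, n = 2.
Overall reaction: Co²⁺(aq) + Mg(s) → Co(s) + Mg²⁺(aq); Q = [Mg²⁺]^1/[Co²⁺]^1.
From E = E° − (0.0592/n) log Q: log Q = (E° − E)·n/0.0592 = (+2.15 − (+2.131))·2/0.0592 = 0.6419.
So 1·log[Co²⁺] = 1·log(0.104) − log Q = -0.9830 − (0.6419) = -1.6249; [Co²⁺] = 10^(-1.6249) ≈ 0.024 M.

0.024 M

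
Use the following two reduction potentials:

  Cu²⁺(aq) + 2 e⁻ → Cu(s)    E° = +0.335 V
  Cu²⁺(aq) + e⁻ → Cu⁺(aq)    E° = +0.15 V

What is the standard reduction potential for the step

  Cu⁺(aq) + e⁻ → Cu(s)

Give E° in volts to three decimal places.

Sequential free energies add, so n₃E°₃ = n₁E°₁ + n₂E°₂.
With n₃ = 2, and the known step contributing 1×(+0.15) V, the unknown satisfies 1·E° = 2×(+0.335) − 1×(+0.15) = +0.520.
E° = +0.520 / 1 = +0.520 V.

+0.520 V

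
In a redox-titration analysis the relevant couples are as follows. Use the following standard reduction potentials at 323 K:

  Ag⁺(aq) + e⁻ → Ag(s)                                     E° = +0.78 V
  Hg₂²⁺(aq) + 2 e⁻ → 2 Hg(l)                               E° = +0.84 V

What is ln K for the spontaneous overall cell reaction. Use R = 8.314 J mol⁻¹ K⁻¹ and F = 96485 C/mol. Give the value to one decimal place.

Cathode: Hg₂²⁺/Hg; anode: Ag⁺/Ag. E°cell = (+0.84) − (+0.78) = +0.06 V, with n = 2.
ΔG° = −nFE° = −RT ln K, so ln K = nFE°/(RT) = (2)(96485)(+0.06) / ((8.314)(323)) = 4.312.

4.3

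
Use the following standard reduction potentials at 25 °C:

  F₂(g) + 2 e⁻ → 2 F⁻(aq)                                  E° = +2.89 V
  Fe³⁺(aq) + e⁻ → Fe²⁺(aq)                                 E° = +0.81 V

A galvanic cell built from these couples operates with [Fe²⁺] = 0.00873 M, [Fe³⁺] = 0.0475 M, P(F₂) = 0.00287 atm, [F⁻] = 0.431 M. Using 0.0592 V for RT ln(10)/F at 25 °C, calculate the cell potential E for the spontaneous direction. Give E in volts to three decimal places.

+1.983 V

F₂/F⁻ is the cathode (higher E°), Fe³⁺/Fe²⁺ the anode: E°cell = +2.89 − (+0.81) = +2.08 V, n = 2.
Overall: F₂(g) + 2 Fe²⁺(aq) → 2 F⁻(aq) + 2 Fe³⁺(aq)
Q = [F⁻]^2·[Fe³⁺]^2 / (P(F₂)·[Fe²⁺]^2); log Q = 3.282.
E = E° − (0.0592/n) log Q = +2.08 − (0.0592/2)(3.282) = +1.983 V.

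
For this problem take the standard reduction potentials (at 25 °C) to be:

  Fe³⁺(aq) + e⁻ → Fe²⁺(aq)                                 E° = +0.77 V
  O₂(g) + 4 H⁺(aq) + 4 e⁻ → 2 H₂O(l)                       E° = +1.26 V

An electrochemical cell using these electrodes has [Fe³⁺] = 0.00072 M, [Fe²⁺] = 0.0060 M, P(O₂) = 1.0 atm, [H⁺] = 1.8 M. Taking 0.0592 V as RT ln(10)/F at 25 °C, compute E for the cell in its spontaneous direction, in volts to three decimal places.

O₂/H₂O is the cathode (higher E°), Fe³⁺/Fe²⁺ the anode: E°cell = +1.26 − (+0.77) = +0.49 V, n = 4.
Overall: O₂(g) + 4 H⁺(aq) + 4 Fe²⁺(aq) → 2 H₂O(l) + 4 Fe³⁺(aq)
Q = [Fe³⁺]^4 / (P(O₂)·[H⁺]^4·[Fe²⁺]^4); log Q = -4.704.
E = E° − (0.0592/n) log Q = +0.49 − (0.0592/4)(-4.704) = +0.560 V.

+0.560 V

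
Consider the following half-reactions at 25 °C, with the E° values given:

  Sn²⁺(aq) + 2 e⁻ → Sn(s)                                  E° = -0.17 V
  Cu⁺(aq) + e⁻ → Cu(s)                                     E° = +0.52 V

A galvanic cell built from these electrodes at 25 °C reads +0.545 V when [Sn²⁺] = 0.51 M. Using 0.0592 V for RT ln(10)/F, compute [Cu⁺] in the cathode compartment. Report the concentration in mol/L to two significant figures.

0.0025 M

Cu⁺/Cu is the cathode, Sn²⁺/Sn the anode: E°cell = +0.69 V, n = 2.
Overall reaction: 2 Cu⁺(aq) + Sn(s) → 2 Cu(s) + Sn²⁺(aq); Q = [Sn²⁺]^1/[Cu⁺]^2.
From E = E° − (0.0592/n) log Q: log Q = (E° − E)·n/0.0592 = (+0.69 − (+0.545))·2/0.0592 = 4.8986.
So 2·log[Cu⁺] = 1·log(0.51) − log Q = -0.2924 − (4.8986) = -5.1910; log[Cu⁺] = -5.1910 / 2 = -2.5955; [Cu⁺] = 10^(-2.5955) ≈ 0.0025 M.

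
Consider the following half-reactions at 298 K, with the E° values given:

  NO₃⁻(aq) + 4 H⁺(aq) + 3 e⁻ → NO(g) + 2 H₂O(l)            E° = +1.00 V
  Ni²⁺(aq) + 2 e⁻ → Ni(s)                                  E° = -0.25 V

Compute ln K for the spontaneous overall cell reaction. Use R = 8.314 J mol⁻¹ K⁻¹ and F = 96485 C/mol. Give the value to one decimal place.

Cathode: NO₃⁻/NO; anode: Ni²⁺/Ni. E°cell = (+1.00) − (-0.25) = +1.25 V, with n = 6.
ΔG° = −nFE° = −RT ln K, so ln K = nFE°/(RT) = (6)(96485)(+1.25) / ((8.314)(298)) = 292.075.

292.1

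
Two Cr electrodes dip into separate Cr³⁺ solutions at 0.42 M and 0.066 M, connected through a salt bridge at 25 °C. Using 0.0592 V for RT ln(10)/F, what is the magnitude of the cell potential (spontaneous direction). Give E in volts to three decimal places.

For a concentration cell E°cell = 0. The 0.42 M side is the cathode (reduction is favoured where [Cr³⁺] is higher).
With n = 3, E = −(0.0592/3) log([Cr³⁺]ₐₙ/[Cr³⁺]꜀ₐₜ) = −(0.0592/3) log(0.066/0.42) = −(0.0592/3)(-0.804) = +0.016 V.

+0.016 V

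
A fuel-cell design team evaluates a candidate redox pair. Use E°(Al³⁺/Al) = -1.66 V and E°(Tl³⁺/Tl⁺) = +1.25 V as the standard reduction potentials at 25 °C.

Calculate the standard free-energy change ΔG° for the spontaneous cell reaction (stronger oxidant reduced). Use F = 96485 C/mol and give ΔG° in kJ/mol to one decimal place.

Tl³⁺/Tl⁺ (E° = +1.25 V) is the cathode; Al³⁺/Al (E° = -1.66 V) is the anode, so E°cell = +2.91 V.
Balancing electrons gives n = 6 (lcm of 2 and 3).
ΔG° = −nFE° = −(6)(96485)(+2.91) = -1,684,628 J = -1684.6 kJ/mol.

-1684.6 kJ/mol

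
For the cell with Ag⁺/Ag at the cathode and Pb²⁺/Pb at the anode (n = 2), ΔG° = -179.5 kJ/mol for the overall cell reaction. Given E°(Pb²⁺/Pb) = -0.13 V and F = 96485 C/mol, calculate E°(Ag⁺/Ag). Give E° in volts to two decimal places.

E°cell = −ΔG°/(nF) = −(-179.5×10³)/((2)(96485)) = +0.930 V.
Since Ag⁺/Ag is the cathode and Pb²⁺/Pb the anode, E°cell = E°(Ag⁺/Ag) − E°(Pb²⁺/Pb).
So E°(Ag⁺/Ag) = E°cell + E°(Pb²⁺/Pb) = +0.930 + (-0.13) = +0.80 V.

+0.80 V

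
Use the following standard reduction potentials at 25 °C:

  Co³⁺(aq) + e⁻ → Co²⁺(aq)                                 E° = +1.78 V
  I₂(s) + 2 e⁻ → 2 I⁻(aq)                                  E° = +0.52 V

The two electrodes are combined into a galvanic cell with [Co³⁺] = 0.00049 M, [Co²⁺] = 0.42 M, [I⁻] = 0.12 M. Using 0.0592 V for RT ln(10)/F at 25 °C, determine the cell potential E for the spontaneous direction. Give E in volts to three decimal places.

+1.032 V

Co³⁺/Co²⁺ is the cathode (higher E°), I₂/I⁻ the anode: E°cell = +1.78 − (+0.52) = +1.26 V, n = 2.
Overall: 2 Co³⁺(aq) + 2 I⁻(aq) → 2 Co²⁺(aq) + I₂(s)
Q = [Co²⁺]^2 / ([Co³⁺]^2·[I⁻]^2); log Q = 7.708.
E = E° − (0.0592/n) log Q = +1.26 − (0.0592/2)(7.708) = +1.032 V.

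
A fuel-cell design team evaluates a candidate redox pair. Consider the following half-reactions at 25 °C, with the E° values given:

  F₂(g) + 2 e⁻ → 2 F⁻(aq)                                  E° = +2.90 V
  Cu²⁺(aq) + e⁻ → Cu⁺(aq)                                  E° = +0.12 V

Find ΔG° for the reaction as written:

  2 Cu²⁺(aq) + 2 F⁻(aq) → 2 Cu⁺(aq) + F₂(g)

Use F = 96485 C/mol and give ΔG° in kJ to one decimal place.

+536.5 kJ

As written, Cu²⁺/Cu⁺ is reduced (cathode) and F₂/F⁻ is oxidised (anode), so E°cell = (+0.12) − (+2.90) = -2.78 V.
Balancing electrons gives n = 2.
ΔG° = −nFE° = −(2)(96485)(-2.78) = 536,457 J = +536.5 kJ.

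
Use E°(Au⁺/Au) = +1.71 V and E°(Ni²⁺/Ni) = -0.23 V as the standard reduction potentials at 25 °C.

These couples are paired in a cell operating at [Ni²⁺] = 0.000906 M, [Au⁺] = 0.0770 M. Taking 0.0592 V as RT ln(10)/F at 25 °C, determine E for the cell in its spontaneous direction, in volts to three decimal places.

+1.964 V

Au⁺/Au is the cathode (higher E°), Ni²⁺/Ni the anode: E°cell = +1.71 − (-0.23) = +1.94 V, n = 2.
Overall: 2 Au⁺(aq) + Ni(s) → 2 Au(s) + Ni²⁺(aq)
Q = [Ni²⁺] / ([Au⁺]^2); log Q = -0.816.
E = E° − (0.0592/n) log Q = +1.94 − (0.0592/2)(-0.816) = +1.964 V.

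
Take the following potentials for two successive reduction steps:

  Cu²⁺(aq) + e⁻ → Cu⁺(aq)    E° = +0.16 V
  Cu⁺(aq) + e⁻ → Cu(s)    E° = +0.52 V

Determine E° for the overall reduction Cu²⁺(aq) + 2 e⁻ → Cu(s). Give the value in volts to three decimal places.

+0.340 V

Since ΔG° = −nFE° is additive over sequential reductions, n₃E°₃ = n₁E°₁ + n₂E°₂.
E°₃ = (1×+0.16 + 1×+0.52) / 2 = (+0.680) / 2 = +0.340 V.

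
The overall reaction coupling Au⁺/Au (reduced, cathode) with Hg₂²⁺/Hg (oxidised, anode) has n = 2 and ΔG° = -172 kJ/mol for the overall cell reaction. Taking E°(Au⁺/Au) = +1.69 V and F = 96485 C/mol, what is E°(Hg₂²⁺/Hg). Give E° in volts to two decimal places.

E°cell = −ΔG°/(nF) = −(-172×10³)/((2)(96485)) = +0.891 V.
Since Au⁺/Au is the cathode and Hg₂²⁺/Hg the anode, E°cell = E°(Au⁺/Au) − E°(Hg₂²⁺/Hg).
So E°(Hg₂²⁺/Hg) = E°(Au⁺/Au) − E°cell = (+1.69) − (+0.891) = +0.80 V.

+0.80 V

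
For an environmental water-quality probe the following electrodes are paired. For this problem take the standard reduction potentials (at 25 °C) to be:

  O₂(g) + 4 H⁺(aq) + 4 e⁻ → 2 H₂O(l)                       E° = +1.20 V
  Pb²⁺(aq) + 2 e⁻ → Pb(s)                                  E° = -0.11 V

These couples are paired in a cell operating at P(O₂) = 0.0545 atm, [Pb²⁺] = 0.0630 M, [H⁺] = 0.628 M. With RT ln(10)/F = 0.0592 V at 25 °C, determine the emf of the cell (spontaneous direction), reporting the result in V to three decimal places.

O₂/H₂O is the cathode (higher E°), Pb²⁺/Pb the anode: E°cell = +1.20 − (-0.11) = +1.31 V, n = 4.
Overall: O₂(g) + 4 H⁺(aq) + 2 Pb(s) → 2 H₂O(l) + 2 Pb²⁺(aq)
Q = [Pb²⁺]^2 / (P(O₂)·[H⁺]^4); log Q = -0.330.
E = E° − (0.0592/n) log Q = +1.31 − (0.0592/4)(-0.330) = +1.315 V.

+1.315 V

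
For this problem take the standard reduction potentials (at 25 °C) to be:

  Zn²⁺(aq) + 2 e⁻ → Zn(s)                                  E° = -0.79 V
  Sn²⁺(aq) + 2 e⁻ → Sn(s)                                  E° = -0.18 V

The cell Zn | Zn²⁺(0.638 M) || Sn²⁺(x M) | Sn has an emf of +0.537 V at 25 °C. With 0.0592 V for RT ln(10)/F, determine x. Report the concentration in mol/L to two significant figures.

0.0022 M

Sn²⁺/Sn is the cathode, Zn²⁺/Zn the anode: E°cell = +0.61 V, n = 2.
Overall reaction: Sn²⁺(aq) + Zn(s) → Sn(s) + Zn²⁺(aq); Q = [Zn²⁺]^1/[Sn²⁺]^1.
From E = E° − (0.0592/n) log Q: log Q = (E° − E)·n/0.0592 = (+0.61 − (+0.537))·2/0.0592 = 2.4662.
So 1·log[Sn²⁺] = 1·log(0.638) − log Q = -0.1952 − (2.4662) = -2.6614; [Sn²⁺] = 10^(-2.6614) ≈ 0.0022 M.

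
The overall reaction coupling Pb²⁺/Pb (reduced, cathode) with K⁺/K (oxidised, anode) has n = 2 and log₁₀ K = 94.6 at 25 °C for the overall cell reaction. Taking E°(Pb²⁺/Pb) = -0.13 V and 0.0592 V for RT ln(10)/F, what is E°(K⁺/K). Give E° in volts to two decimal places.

E°cell = (0.0592/n)·log K = (0.0592/2)(94.6) = +2.800 V.
Since Pb²⁺/Pb is the cathode and K⁺/K the anode, E°cell = E°(Pb²⁺/Pb) − E°(K⁺/K).
So E°(K⁺/K) = E°(Pb²⁺/Pb) − E°cell = (-0.13) − (+2.800) = -2.93 V.

-2.93 V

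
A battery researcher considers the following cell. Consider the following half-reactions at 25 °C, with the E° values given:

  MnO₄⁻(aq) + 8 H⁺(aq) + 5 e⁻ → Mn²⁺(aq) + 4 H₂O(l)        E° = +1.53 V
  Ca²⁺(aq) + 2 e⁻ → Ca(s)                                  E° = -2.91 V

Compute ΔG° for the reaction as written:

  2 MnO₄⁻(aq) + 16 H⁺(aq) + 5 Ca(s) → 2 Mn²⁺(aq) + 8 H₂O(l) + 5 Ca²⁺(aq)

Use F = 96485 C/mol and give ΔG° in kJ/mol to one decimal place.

As written, MnO₄⁻/Mn²⁺ is reduced (cathode) and Ca²⁺/Ca is oxidised (anode), so E°cell = (+1.53) − (-2.91) = +4.44 V.
Balancing electrons gives n = 10.
ΔG° = −nFE° = −(10)(96485)(+4.44) = -4,283,934 J = -4283.9 kJ/mol.

-4283.9 kJ/mol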